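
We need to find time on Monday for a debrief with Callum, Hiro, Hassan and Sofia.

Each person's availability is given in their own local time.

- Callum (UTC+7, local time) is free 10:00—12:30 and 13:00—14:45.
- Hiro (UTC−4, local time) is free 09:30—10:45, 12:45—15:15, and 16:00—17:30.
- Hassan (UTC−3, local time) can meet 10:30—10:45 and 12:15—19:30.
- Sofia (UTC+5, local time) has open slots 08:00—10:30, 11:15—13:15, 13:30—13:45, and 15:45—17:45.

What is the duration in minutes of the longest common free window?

0 minutes

Callum → UTC: 03:00–05:30, 06:00–07:45.
Hiro → UTC: 13:30–14:45, 16:45–19:15, 20:00–21:30.
Hassan → UTC: 13:30–13:45, 15:15–22:30.
Sofia → UTC: 03:00–05:30, 06:15–08:15, 08:30–08:45, 10:45–12:45.
Callum ∩ Hiro: (none).
Callum ∩ Hiro ∩ Hassan: (none).
Callum ∩ Hiro ∩ Hassan ∩ Sofia: (none).
No common window.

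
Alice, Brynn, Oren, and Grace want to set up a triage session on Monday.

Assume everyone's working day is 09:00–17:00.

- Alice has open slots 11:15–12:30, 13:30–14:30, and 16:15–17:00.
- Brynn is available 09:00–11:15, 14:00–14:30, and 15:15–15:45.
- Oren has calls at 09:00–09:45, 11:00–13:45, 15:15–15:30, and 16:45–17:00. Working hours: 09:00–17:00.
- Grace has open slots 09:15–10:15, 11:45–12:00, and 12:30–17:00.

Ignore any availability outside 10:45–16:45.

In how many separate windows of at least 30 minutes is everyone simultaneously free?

Oren free within 09:00–17:00: 09:45–11:00, 13:45–15:15, 15:30–16:45.
Alice ∩ Brynn: 14:00–14:30.
Alice ∩ Brynn ∩ Oren: 14:00–14:30.
Alice ∩ Brynn ∩ Oren ∩ Grace: 14:00–14:30.
Restricted to 10:45–16:45: 14:00–14:30.
Windows ≥ 30 min: 14:00–14:30.
That's 1 window.

1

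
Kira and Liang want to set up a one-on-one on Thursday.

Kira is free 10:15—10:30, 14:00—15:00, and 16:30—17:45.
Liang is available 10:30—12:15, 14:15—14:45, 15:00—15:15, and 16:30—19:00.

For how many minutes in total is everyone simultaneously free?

105 minutes

Kira ∩ Liang: 14:15–14:45, 16:30–17:45.
Total common minutes: 30 + 75 = 105.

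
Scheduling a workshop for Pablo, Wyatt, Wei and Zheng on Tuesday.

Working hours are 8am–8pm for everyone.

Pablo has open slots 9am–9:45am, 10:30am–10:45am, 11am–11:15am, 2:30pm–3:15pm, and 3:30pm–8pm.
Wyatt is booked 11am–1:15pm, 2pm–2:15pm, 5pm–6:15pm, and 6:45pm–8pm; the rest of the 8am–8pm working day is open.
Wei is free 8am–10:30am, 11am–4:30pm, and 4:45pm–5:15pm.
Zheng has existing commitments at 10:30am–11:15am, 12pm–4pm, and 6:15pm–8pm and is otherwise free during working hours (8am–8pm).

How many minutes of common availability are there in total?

Wyatt free within 08:00–20:00: 08:00–11:00, 13:15–14:00, 14:15–17:00, 18:15–18:45.
Zheng free within 08:00–20:00: 08:00–10:30, 11:15–12:00, 16:00–18:15.
Pablo ∩ Wyatt: 09:00–09:45, 10:30–10:45, 14:30–15:15, 15:30–17:00, 18:15–18:45.
Pablo ∩ Wyatt ∩ Wei: 09:00–09:45, 14:30–15:15, 15:30–16:30, 16:45–17:00.
Pablo ∩ Wyatt ∩ Wei ∩ Zheng: 09:00–09:45, 16:00–16:30, 16:45–17:00.
Total common minutes: 45 + 30 + 15 = 90.

90 minutes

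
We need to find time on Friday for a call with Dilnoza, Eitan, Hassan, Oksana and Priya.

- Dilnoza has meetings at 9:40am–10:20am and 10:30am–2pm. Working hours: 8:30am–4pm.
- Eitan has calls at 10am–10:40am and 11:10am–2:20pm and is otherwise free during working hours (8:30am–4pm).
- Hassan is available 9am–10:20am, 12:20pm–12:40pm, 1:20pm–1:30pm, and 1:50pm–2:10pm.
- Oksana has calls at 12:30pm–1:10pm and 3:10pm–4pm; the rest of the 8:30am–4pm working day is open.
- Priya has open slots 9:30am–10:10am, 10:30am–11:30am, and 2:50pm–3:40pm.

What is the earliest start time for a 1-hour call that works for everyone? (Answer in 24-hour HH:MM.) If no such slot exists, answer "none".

none

Dilnoza free within 08:30–16:00: 08:30–09:40, 10:20–10:30, 14:00–16:00.
Eitan free within 08:30–16:00: 08:30–10:00, 10:40–11:10, 14:20–16:00.
Oksana free within 08:30–16:00: 08:30–12:30, 13:10–15:10.
Dilnoza ∩ Eitan: 08:30–09:40, 14:20–16:00.
Dilnoza ∩ Eitan ∩ Hassan: 09:00–09:40.
Dilnoza ∩ Eitan ∩ Hassan ∩ Oksana: 09:00–09:40.
Dilnoza ∩ Eitan ∩ Hassan ∩ Oksana ∩ Priya: 09:30–09:40.
Windows ≥ 60 min: (none).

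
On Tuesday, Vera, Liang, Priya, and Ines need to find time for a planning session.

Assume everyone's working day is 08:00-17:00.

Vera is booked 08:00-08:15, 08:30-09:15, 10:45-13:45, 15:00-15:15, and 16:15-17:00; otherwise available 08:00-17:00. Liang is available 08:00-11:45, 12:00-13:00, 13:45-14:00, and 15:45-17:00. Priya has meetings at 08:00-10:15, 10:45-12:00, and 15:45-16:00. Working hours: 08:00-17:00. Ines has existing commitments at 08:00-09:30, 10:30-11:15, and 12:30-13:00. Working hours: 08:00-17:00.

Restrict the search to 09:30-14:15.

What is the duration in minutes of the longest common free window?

Vera free within 08:00–17:00: 08:15–08:30, 09:15–10:45, 13:45–15:00, 15:15–16:15.
Priya free within 08:00–17:00: 10:15–10:45, 12:00–15:45, 16:00–17:00.
Ines free within 08:00–17:00: 09:30–10:30, 11:15–12:30, 13:00–17:00.
Vera ∩ Liang: 08:15–08:30, 09:15–10:45, 13:45–14:00, 15:45–16:15.
Vera ∩ Liang ∩ Priya: 10:15–10:45, 13:45–14:00, 16:00–16:15.
Vera ∩ Liang ∩ Priya ∩ Ines: 10:15–10:30, 13:45–14:00, 16:00–16:15.
Restricted to 09:30–14:15: 10:15–10:30, 13:45–14:00.
Common window lengths: 15, 15 min; longest is 15.

15 minutes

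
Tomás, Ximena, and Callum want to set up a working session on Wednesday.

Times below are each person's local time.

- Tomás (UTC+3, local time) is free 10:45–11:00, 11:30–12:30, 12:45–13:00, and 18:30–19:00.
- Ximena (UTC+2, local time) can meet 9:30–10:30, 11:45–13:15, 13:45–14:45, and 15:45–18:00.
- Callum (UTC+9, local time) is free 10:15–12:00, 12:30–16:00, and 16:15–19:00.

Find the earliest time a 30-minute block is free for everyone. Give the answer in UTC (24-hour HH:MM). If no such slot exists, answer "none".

Tomás → UTC: 07:45–08:00, 08:30–09:30, 09:45–10:00, 15:30–16:00.
Ximena → UTC: 07:30–08:30, 09:45–11:15, 11:45–12:45, 13:45–16:00.
Callum → UTC: 01:15–03:00, 03:30–07:00, 07:15–10:00.
Tomás ∩ Ximena: 07:45–08:00, 09:45–10:00, 15:30–16:00.
Tomás ∩ Ximena ∩ Callum: 07:45–08:00, 09:45–10:00.
Windows ≥ 30 min: (none).

none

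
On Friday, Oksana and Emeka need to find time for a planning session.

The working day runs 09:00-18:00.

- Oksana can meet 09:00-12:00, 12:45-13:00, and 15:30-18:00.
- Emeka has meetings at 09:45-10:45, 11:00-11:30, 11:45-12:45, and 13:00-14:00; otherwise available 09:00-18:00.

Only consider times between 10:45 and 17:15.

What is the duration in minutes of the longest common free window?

Emeka free within 09:00–18:00: 09:00–09:45, 10:45–11:00, 11:30–11:45, 12:45–13:00, 14:00–18:00.
Oksana ∩ Emeka: 09:00–09:45, 10:45–11:00, 11:30–11:45, 12:45–13:00, 15:30–18:00.
Restricted to 10:45–17:15: 10:45–11:00, 11:30–11:45, 12:45–13:00, 15:30–17:15.
Common window lengths: 15, 15, 15, 105 min; longest is 105.

105 minutes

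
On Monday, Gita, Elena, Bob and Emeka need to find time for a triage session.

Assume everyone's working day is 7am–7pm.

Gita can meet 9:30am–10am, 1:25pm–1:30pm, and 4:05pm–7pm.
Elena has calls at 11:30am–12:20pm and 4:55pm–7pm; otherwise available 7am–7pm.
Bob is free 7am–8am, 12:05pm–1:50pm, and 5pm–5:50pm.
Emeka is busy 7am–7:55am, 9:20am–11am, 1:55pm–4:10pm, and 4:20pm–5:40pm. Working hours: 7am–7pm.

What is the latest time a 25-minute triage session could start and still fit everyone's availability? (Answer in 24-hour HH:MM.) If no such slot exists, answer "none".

none

Elena free within 07:00–19:00: 07:00–11:30, 12:20–16:55.
Emeka free within 07:00–19:00: 07:55–09:20, 11:00–13:55, 16:10–16:20, 17:40–19:00.
Gita ∩ Elena: 09:30–10:00, 13:25–13:30, 16:05–16:55.
Gita ∩ Elena ∩ Bob: 13:25–13:30.
Gita ∩ Elena ∩ Bob ∩ Emeka: 13:25–13:30.
Windows ≥ 25 min: (none).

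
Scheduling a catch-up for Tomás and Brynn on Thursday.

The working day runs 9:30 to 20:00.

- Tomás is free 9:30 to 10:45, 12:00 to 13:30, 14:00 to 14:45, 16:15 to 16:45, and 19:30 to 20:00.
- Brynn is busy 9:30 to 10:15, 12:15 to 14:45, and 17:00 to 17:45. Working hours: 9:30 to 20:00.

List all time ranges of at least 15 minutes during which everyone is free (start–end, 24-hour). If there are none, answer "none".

Brynn free within 09:30–20:00: 10:15–12:15, 14:45–17:00, 17:45–20:00.
Tomás ∩ Brynn: 10:15–10:45, 12:00–12:15, 16:15–16:45, 19:30–20:00.
Windows ≥ 15 min: 10:15–10:45, 12:00–12:15, 16:15–16:45, 19:30–20:00.

10:15–10:45, 12:00–12:15, 16:15–16:45, 19:30–20:00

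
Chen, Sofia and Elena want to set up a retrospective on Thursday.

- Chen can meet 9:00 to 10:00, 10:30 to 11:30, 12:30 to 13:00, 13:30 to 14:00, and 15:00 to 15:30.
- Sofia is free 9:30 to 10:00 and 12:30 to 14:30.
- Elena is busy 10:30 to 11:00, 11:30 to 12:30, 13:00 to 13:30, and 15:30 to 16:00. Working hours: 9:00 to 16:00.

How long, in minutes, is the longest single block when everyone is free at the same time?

Elena free within 09:00–16:00: 09:00–10:30, 11:00–11:30, 12:30–13:00, 13:30–15:30.
Chen ∩ Sofia: 09:30–10:00, 12:30–13:00, 13:30–14:00.
Chen ∩ Sofia ∩ Elena: 09:30–10:00, 12:30–13:00, 13:30–14:00.
Common window lengths: 30, 30, 30 min; longest is 30.

30 minutes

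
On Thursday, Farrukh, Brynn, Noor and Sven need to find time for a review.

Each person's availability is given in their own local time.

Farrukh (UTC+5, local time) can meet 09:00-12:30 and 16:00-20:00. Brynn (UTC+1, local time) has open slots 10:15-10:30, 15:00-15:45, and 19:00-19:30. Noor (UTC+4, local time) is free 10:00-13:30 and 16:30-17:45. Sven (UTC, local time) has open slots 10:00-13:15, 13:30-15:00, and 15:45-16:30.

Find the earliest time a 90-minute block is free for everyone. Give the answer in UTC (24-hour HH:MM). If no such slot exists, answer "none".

Farrukh → UTC: 04:00–07:30, 11:00–15:00.
Brynn → UTC: 09:15–09:30, 14:00–14:45, 18:00–18:30.
Noor → UTC: 06:00–09:30, 12:30–13:45.
Sven → UTC: 10:00–13:15, 13:30–15:00, 15:45–16:30.
Farrukh ∩ Brynn: 14:00–14:45.
Farrukh ∩ Brynn ∩ Noor: (none).
Farrukh ∩ Brynn ∩ Noor ∩ Sven: (none).
Windows ≥ 90 min: (none).

none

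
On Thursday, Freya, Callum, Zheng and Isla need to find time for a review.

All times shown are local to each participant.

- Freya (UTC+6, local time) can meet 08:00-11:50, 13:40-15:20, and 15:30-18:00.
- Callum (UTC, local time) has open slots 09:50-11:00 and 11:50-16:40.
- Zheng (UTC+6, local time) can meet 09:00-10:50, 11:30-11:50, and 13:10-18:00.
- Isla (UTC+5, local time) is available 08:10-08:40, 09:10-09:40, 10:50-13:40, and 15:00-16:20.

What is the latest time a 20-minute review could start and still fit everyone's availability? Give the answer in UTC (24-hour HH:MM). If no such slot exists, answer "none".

Freya → UTC: 02:00–05:50, 07:40–09:20, 09:30–12:00.
Callum → UTC: 09:50–11:00, 11:50–16:40.
Zheng → UTC: 03:00–04:50, 05:30–05:50, 07:10–12:00.
Isla → UTC: 03:10–03:40, 04:10–04:40, 05:50–08:40, 10:00–11:20.
Freya ∩ Callum: 09:50–11:00, 11:50–12:00.
Freya ∩ Callum ∩ Zheng: 09:50–11:00, 11:50–12:00.
Freya ∩ Callum ∩ Zheng ∩ Isla: 10:00–11:00.
Windows ≥ 20 min: 10:00–11:00.
Latest start in the last window 10:00–11:00 is 11:00 − 20 min = 10:40.

10:40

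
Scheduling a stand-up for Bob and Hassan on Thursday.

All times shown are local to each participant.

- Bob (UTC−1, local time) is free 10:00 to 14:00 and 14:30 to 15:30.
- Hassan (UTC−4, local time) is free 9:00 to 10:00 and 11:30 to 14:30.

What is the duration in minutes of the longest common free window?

Bob → UTC: 11:00–15:00, 15:30–16:30.
Hassan → UTC: 13:00–14:00, 15:30–18:30.
Bob ∩ Hassan: 13:00–14:00, 15:30–16:30.
Common window lengths: 60, 60 min; longest is 60.

60 minutes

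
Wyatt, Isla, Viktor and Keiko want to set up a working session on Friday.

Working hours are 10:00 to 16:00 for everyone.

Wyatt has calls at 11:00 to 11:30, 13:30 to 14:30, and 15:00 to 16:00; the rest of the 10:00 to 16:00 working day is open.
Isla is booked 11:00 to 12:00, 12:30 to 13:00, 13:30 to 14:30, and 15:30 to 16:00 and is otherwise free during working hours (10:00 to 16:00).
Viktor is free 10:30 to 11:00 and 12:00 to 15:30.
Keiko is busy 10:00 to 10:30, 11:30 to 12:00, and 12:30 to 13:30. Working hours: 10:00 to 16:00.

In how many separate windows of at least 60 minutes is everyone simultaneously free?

0

Wyatt free within 10:00–16:00: 10:00–11:00, 11:30–13:30, 14:30–15:00.
Isla free within 10:00–16:00: 10:00–11:00, 12:00–12:30, 13:00–13:30, 14:30–15:30.
Keiko free within 10:00–16:00: 10:30–11:30, 12:00–12:30, 13:30–16:00.
Wyatt ∩ Isla: 10:00–11:00, 12:00–12:30, 13:00–13:30, 14:30–15:00.
Wyatt ∩ Isla ∩ Viktor: 10:30–11:00, 12:00–12:30, 13:00–13:30, 14:30–15:00.
Wyatt ∩ Isla ∩ Viktor ∩ Keiko: 10:30–11:00, 12:00–12:30, 14:30–15:00.
Windows ≥ 60 min: (none).
That's 0 windows.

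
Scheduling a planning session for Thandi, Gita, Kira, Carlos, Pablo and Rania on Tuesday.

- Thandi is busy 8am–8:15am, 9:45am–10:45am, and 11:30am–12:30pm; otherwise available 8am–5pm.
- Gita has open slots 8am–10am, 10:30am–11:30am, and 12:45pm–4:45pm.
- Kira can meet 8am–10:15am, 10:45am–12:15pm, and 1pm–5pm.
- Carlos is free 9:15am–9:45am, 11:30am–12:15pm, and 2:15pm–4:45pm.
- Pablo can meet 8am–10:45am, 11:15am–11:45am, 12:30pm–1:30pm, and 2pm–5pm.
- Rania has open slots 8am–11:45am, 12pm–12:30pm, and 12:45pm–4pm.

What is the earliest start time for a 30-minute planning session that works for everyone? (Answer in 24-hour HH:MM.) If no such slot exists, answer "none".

09:15

Thandi free within 08:00–17:00: 08:15–09:45, 10:45–11:30, 12:30–17:00.
Thandi ∩ Gita: 08:15–09:45, 10:45–11:30, 12:45–16:45.
Thandi ∩ Gita ∩ Kira: 08:15–09:45, 10:45–11:30, 13:00–16:45.
Thandi ∩ Gita ∩ Kira ∩ Carlos: 09:15–09:45, 14:15–16:45.
Thandi ∩ Gita ∩ Kira ∩ Carlos ∩ Pablo: 09:15–09:45, 14:15–16:45.
Thandi ∩ Gita ∩ Kira ∩ Carlos ∩ Pablo ∩ Rania: 09:15–09:45, 14:15–16:00.
Windows ≥ 30 min: 09:15–09:45, 14:15–16:00.
Earliest such window starts at 09:15.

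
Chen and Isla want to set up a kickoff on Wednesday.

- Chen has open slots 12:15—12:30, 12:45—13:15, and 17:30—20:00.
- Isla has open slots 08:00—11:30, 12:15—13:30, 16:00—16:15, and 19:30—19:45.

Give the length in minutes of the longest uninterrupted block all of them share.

Chen ∩ Isla: 12:15–12:30, 12:45–13:15, 19:30–19:45.
Common window lengths: 15, 30, 15 min; longest is 30.

30 minutes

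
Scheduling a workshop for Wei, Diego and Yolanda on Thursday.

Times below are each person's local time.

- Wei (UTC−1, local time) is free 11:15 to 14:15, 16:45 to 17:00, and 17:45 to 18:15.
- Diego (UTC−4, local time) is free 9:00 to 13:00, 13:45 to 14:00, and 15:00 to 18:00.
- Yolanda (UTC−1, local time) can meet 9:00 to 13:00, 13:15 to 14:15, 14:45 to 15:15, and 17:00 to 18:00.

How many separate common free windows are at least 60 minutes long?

2

Wei → UTC: 12:15–15:15, 17:45–18:00, 18:45–19:15.
Diego → UTC: 13:00–17:00, 17:45–18:00, 19:00–22:00.
Yolanda → UTC: 10:00–14:00, 14:15–15:15, 15:45–16:15, 18:00–19:00.
Wei ∩ Diego: 13:00–15:15, 17:45–18:00, 19:00–19:15.
Wei ∩ Diego ∩ Yolanda: 13:00–14:00, 14:15–15:15.
Windows ≥ 60 min: 13:00–14:00, 14:15–15:15.
That's 2 windows.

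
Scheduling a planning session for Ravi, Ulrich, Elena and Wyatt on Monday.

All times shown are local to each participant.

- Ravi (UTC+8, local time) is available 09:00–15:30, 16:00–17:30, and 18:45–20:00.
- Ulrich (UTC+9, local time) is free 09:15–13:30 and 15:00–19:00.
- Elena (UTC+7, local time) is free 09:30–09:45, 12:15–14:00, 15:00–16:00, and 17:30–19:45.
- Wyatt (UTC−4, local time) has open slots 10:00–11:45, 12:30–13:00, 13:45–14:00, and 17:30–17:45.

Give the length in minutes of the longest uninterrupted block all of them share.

Ravi → UTC: 01:00–07:30, 08:00–09:30, 10:45–12:00.
Ulrich → UTC: 00:15–04:30, 06:00–10:00.
Elena → UTC: 02:30–02:45, 05:15–07:00, 08:00–09:00, 10:30–12:45.
Wyatt → UTC: 14:00–15:45, 16:30–17:00, 17:45–18:00, 21:30–21:45.
Ravi ∩ Ulrich: 01:00–04:30, 06:00–07:30, 08:00–09:30.
Ravi ∩ Ulrich ∩ Elena: 02:30–02:45, 06:00–07:00, 08:00–09:00.
Ravi ∩ Ulrich ∩ Elena ∩ Wyatt: (none).
No common window.

0 minutes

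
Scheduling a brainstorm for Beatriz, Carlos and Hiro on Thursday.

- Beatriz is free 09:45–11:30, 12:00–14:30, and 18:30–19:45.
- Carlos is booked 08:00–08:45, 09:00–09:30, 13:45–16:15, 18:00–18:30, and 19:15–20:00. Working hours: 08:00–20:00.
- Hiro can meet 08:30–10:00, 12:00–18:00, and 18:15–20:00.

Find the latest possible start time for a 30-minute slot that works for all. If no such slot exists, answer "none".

Carlos free within 08:00–20:00: 08:45–09:00, 09:30–13:45, 16:15–18:00, 18:30–19:15.
Beatriz ∩ Carlos: 09:45–11:30, 12:00–13:45, 18:30–19:15.
Beatriz ∩ Carlos ∩ Hiro: 09:45–10:00, 12:00–13:45, 18:30–19:15.
Windows ≥ 30 min: 12:00–13:45, 18:30–19:15.
Latest start in the last window 18:30–19:15 is 19:15 − 30 min = 18:45.

18:45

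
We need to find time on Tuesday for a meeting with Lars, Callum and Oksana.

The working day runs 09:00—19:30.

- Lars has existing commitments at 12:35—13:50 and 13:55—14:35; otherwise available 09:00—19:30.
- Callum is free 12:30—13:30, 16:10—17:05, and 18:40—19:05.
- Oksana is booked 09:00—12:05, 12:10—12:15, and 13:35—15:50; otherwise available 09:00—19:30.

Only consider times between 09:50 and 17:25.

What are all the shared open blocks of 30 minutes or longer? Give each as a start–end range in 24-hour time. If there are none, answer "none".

Lars free within 09:00–19:30: 09:00–12:35, 13:50–13:55, 14:35–19:30.
Oksana free within 09:00–19:30: 12:05–12:10, 12:15–13:35, 15:50–19:30.
Lars ∩ Callum: 12:30–12:35, 16:10–17:05, 18:40–19:05.
Lars ∩ Callum ∩ Oksana: 12:30–12:35, 16:10–17:05, 18:40–19:05.
Restricted to 09:50–17:25: 12:30–12:35, 16:10–17:05.
Windows ≥ 30 min: 16:10–17:05.

16:10–17:05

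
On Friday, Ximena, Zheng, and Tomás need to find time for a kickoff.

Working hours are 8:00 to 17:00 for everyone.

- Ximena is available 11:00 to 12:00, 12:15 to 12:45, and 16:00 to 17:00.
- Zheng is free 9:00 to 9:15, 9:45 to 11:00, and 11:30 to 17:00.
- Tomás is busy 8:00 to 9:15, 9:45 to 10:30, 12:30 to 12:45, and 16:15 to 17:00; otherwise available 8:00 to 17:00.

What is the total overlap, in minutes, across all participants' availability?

60 minutes

Tomás free within 08:00–17:00: 09:15–09:45, 10:30–12:30, 12:45–16:15.
Ximena ∩ Zheng: 11:30–12:00, 12:15–12:45, 16:00–17:00.
Ximena ∩ Zheng ∩ Tomás: 11:30–12:00, 12:15–12:30, 16:00–16:15.
Total common minutes: 30 + 15 + 15 = 60.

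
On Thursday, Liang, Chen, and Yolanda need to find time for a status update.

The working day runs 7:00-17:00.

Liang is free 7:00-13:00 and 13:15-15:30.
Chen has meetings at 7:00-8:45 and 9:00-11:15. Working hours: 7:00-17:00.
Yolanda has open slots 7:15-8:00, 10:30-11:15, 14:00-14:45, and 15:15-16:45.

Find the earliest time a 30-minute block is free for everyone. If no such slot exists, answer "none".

Chen free within 07:00–17:00: 08:45–09:00, 11:15–17:00.
Liang ∩ Chen: 08:45–09:00, 11:15–13:00, 13:15–15:30.
Liang ∩ Chen ∩ Yolanda: 14:00–14:45, 15:15–15:30.
Windows ≥ 30 min: 14:00–14:45.
Earliest such window starts at 14:00.

14:00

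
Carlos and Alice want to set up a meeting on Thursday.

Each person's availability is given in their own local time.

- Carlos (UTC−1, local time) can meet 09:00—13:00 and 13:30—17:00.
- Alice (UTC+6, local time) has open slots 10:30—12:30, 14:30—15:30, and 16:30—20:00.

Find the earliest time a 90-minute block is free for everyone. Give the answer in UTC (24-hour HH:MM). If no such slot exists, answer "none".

10:30

Carlos → UTC: 10:00–14:00, 14:30–18:00.
Alice → UTC: 04:30–06:30, 08:30–09:30, 10:30–14:00.
Carlos ∩ Alice: 10:30–14:00.
Windows ≥ 90 min: 10:30–14:00.
Earliest such window starts at 10:30.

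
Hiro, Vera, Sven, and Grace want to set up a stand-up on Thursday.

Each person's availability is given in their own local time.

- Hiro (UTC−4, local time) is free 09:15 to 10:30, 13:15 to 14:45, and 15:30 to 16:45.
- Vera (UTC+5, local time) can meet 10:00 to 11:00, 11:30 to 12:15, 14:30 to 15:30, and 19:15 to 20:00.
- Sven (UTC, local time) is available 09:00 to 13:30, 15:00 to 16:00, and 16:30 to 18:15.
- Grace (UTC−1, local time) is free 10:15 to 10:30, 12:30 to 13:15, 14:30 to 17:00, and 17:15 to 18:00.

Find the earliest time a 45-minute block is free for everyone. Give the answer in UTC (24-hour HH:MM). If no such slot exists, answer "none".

none

Hiro → UTC: 13:15–14:30, 17:15–18:45, 19:30–20:45.
Vera → UTC: 05:00–06:00, 06:30–07:15, 09:30–10:30, 14:15–15:00.
Sven → UTC: 09:00–13:30, 15:00–16:00, 16:30–18:15.
Grace → UTC: 11:15–11:30, 13:30–14:15, 15:30–18:00, 18:15–19:00.
Hiro ∩ Vera: 14:15–14:30.
Hiro ∩ Vera ∩ Sven: (none).
Hiro ∩ Vera ∩ Sven ∩ Grace: (none).
Windows ≥ 45 min: (none).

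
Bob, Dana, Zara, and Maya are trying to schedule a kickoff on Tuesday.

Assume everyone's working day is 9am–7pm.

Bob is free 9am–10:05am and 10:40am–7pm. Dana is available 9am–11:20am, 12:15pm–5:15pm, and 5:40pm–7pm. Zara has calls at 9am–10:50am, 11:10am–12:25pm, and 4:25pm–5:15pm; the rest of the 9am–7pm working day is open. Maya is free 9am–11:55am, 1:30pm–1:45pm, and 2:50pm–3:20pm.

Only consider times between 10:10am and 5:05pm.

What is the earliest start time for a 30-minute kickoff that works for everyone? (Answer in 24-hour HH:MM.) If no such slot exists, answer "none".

Zara free within 09:00–19:00: 10:50–11:10, 12:25–16:25, 17:15–19:00.
Bob ∩ Dana: 09:00–10:05, 10:40–11:20, 12:15–17:15, 17:40–19:00.
Bob ∩ Dana ∩ Zara: 10:50–11:10, 12:25–16:25, 17:40–19:00.
Bob ∩ Dana ∩ Zara ∩ Maya: 10:50–11:10, 13:30–13:45, 14:50–15:20.
Restricted to 10:10–17:05: 10:50–11:10, 13:30–13:45, 14:50–15:20.
Windows ≥ 30 min: 14:50–15:20.
Earliest such window starts at 14:50.

14:50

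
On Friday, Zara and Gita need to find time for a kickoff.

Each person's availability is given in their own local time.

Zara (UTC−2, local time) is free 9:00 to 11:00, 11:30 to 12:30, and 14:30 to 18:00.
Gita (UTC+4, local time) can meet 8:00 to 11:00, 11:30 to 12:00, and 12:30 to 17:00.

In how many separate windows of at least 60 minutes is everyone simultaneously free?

1

Zara → UTC: 11:00–13:00, 13:30–14:30, 16:30–20:00.
Gita → UTC: 04:00–07:00, 07:30–08:00, 08:30–13:00.
Zara ∩ Gita: 11:00–13:00.
Windows ≥ 60 min: 11:00–13:00.
That's 1 window.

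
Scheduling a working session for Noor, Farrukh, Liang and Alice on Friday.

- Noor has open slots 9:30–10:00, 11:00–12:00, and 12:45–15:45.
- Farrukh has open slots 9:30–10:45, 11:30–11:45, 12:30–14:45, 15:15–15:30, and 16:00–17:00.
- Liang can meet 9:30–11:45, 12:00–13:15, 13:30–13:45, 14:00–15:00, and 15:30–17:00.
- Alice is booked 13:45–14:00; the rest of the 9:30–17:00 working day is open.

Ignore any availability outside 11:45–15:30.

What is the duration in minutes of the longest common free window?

Alice free within 09:30–17:00: 09:30–13:45, 14:00–17:00.
Noor ∩ Farrukh: 09:30–10:00, 11:30–11:45, 12:45–14:45, 15:15–15:30.
Noor ∩ Farrukh ∩ Liang: 09:30–10:00, 11:30–11:45, 12:45–13:15, 13:30–13:45, 14:00–14:45.
Noor ∩ Farrukh ∩ Liang ∩ Alice: 09:30–10:00, 11:30–11:45, 12:45–13:15, 13:30–13:45, 14:00–14:45.
Restricted to 11:45–15:30: 12:45–13:15, 13:30–13:45, 14:00–14:45.
Common window lengths: 30, 15, 45 min; longest is 45.

45 minutes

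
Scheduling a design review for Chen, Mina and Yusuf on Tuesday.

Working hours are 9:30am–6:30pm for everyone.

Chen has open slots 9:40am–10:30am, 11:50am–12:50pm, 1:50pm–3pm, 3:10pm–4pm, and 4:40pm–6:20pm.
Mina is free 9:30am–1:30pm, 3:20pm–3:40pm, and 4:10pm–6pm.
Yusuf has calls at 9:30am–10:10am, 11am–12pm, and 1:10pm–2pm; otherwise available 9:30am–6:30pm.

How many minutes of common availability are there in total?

Yusuf free within 09:30–18:30: 10:10–11:00, 12:00–13:10, 14:00–18:30.
Chen ∩ Mina: 09:40–10:30, 11:50–12:50, 15:20–15:40, 16:40–18:00.
Chen ∩ Mina ∩ Yusuf: 10:10–10:30, 12:00–12:50, 15:20–15:40, 16:40–18:00.
Total common minutes: 20 + 50 + 20 + 80 = 170.

170 minutes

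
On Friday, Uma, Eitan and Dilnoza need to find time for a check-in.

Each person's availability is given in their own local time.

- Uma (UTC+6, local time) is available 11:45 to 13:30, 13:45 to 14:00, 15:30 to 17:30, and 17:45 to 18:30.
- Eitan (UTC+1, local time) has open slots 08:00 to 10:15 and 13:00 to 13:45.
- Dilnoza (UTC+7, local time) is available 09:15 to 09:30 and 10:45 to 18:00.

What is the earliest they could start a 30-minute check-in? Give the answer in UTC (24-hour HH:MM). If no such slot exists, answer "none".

07:00

Uma → UTC: 05:45–07:30, 07:45–08:00, 09:30–11:30, 11:45–12:30.
Eitan → UTC: 07:00–09:15, 12:00–12:45.
Dilnoza → UTC: 02:15–02:30, 03:45–11:00.
Uma ∩ Eitan: 07:00–07:30, 07:45–08:00, 12:00–12:30.
Uma ∩ Eitan ∩ Dilnoza: 07:00–07:30, 07:45–08:00.
Windows ≥ 30 min: 07:00–07:30.
Earliest such window starts at 07:00.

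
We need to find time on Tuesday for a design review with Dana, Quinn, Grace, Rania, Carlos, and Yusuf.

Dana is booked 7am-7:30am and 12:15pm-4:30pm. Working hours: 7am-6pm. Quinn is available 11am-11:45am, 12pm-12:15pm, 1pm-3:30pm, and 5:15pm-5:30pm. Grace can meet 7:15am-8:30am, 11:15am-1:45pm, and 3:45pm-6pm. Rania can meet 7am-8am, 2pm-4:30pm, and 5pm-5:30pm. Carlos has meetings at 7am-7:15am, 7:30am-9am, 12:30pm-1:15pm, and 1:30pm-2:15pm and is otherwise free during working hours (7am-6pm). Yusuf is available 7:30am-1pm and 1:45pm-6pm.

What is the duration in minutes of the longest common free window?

Dana free within 07:00–18:00: 07:30–12:15, 16:30–18:00.
Carlos free within 07:00–18:00: 07:15–07:30, 09:00–12:30, 13:15–13:30, 14:15–18:00.
Dana ∩ Quinn: 11:00–11:45, 12:00–12:15, 17:15–17:30.
Dana ∩ Quinn ∩ Grace: 11:15–11:45, 12:00–12:15, 17:15–17:30.
Dana ∩ Quinn ∩ Grace ∩ Rania: 17:15–17:30.
Dana ∩ Quinn ∩ Grace ∩ Rania ∩ Carlos: 17:15–17:30.
Dana ∩ Quinn ∩ Grace ∩ Rania ∩ Carlos ∩ Yusuf: 17:15–17:30.
Single common window of 15 minutes.

15 minutes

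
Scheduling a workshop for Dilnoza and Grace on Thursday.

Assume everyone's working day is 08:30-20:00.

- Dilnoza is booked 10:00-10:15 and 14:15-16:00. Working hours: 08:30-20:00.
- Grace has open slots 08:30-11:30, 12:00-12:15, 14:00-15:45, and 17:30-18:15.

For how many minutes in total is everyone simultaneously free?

Dilnoza free within 08:30–20:00: 08:30–10:00, 10:15–14:15, 16:00–20:00.
Dilnoza ∩ Grace: 08:30–10:00, 10:15–11:30, 12:00–12:15, 14:00–14:15, 17:30–18:15.
Total common minutes: 90 + 75 + 15 + 15 + 45 = 240.

240 minutes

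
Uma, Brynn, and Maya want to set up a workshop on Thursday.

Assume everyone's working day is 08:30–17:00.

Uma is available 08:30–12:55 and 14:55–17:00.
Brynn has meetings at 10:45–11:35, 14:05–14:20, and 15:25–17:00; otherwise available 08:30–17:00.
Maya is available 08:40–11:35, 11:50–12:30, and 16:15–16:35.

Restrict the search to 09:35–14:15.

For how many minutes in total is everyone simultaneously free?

Brynn free within 08:30–17:00: 08:30–10:45, 11:35–14:05, 14:20–15:25.
Uma ∩ Brynn: 08:30–10:45, 11:35–12:55, 14:55–15:25.
Uma ∩ Brynn ∩ Maya: 08:40–10:45, 11:50–12:30.
Restricted to 09:35–14:15: 09:35–10:45, 11:50–12:30.
Total common minutes: 70 + 40 = 110.

110 minutes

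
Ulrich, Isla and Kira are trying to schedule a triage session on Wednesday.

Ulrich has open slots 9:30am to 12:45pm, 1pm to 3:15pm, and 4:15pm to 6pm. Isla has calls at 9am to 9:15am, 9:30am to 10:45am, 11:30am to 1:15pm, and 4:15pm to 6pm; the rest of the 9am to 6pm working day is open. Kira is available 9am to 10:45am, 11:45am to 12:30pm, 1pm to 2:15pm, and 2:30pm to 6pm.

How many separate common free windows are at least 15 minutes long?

2

Isla free within 09:00–18:00: 09:15–09:30, 10:45–11:30, 13:15–16:15.
Ulrich ∩ Isla: 10:45–11:30, 13:15–15:15.
Ulrich ∩ Isla ∩ Kira: 13:15–14:15, 14:30–15:15.
Windows ≥ 15 min: 13:15–14:15, 14:30–15:15.
That's 2 windows.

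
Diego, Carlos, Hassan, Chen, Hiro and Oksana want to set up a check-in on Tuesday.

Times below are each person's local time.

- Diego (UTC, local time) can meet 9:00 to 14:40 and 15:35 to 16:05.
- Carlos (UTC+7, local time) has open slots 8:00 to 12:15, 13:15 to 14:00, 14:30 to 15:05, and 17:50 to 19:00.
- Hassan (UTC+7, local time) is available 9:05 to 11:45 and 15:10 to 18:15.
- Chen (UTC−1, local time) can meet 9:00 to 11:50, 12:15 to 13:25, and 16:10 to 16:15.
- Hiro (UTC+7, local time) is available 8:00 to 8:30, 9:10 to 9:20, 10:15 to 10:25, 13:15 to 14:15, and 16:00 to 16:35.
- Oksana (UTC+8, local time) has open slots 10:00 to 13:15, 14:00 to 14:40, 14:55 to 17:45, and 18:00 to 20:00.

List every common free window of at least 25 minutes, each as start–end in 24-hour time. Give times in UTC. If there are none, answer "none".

Diego → UTC: 09:00–14:40, 15:35–16:05.
Carlos → UTC: 01:00–05:15, 06:15–07:00, 07:30–08:05, 10:50–12:00.
Hassan → UTC: 02:05–04:45, 08:10–11:15.
Chen → UTC: 10:00–12:50, 13:15–14:25, 17:10–17:15.
Hiro → UTC: 01:00–01:30, 02:10–02:20, 03:15–03:25, 06:15–07:15, 09:00–09:35.
Oksana → UTC: 02:00–05:15, 06:00–06:40, 06:55–09:45, 10:00–12:00.
Diego ∩ Carlos: 10:50–12:00.
Diego ∩ Carlos ∩ Hassan: 10:50–11:15.
Diego ∩ Carlos ∩ Hassan ∩ Chen: 10:50–11:15.
Diego ∩ Carlos ∩ Hassan ∩ Chen ∩ Hiro: (none).
Diego ∩ Carlos ∩ Hassan ∩ Chen ∩ Hiro ∩ Oksana: (none).
Windows ≥ 25 min: (none).

none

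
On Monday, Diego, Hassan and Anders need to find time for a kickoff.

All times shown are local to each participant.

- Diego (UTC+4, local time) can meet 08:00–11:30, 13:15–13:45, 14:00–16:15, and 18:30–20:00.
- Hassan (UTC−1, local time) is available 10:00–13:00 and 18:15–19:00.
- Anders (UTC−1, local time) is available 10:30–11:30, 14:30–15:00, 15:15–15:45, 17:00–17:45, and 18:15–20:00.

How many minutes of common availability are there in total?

Diego → UTC: 04:00–07:30, 09:15–09:45, 10:00–12:15, 14:30–16:00.
Hassan → UTC: 11:00–14:00, 19:15–20:00.
Anders → UTC: 11:30–12:30, 15:30–16:00, 16:15–16:45, 18:00–18:45, 19:15–21:00.
Diego ∩ Hassan: 11:00–12:15.
Diego ∩ Hassan ∩ Anders: 11:30–12:15.
Total common minutes: 45.

45 minutes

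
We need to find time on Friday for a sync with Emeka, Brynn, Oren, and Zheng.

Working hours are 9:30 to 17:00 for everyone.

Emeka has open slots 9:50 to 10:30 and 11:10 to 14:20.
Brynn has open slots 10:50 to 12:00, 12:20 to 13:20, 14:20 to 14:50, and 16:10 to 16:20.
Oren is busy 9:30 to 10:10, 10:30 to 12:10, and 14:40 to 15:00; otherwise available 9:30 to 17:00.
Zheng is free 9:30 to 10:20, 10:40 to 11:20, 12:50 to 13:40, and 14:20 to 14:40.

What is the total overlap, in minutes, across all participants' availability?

Oren free within 09:30–17:00: 10:10–10:30, 12:10–14:40, 15:00–17:00.
Emeka ∩ Brynn: 11:10–12:00, 12:20–13:20.
Emeka ∩ Brynn ∩ Oren: 12:20–13:20.
Emeka ∩ Brynn ∩ Oren ∩ Zheng: 12:50–13:20.
Total common minutes: 30.

30 minutes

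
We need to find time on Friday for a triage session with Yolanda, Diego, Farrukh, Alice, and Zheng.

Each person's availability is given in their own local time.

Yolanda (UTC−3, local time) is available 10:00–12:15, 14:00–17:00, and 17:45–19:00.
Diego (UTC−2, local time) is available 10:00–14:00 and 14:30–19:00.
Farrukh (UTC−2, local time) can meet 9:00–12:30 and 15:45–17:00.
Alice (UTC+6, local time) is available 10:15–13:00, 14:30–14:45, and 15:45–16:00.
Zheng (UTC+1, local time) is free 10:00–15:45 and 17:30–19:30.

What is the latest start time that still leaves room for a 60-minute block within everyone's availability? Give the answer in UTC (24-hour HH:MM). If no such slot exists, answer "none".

none

Yolanda → UTC: 13:00–15:15, 17:00–20:00, 20:45–22:00.
Diego → UTC: 12:00–16:00, 16:30–21:00.
Farrukh → UTC: 11:00–14:30, 17:45–19:00.
Alice → UTC: 04:15–07:00, 08:30–08:45, 09:45–10:00.
Zheng → UTC: 09:00–14:45, 16:30–18:30.
Yolanda ∩ Diego: 13:00–15:15, 17:00–20:00, 20:45–21:00.
Yolanda ∩ Diego ∩ Farrukh: 13:00–14:30, 17:45–19:00.
Yolanda ∩ Diego ∩ Farrukh ∩ Alice: (none).
Yolanda ∩ Diego ∩ Farrukh ∩ Alice ∩ Zheng: (none).
Windows ≥ 60 min: (none).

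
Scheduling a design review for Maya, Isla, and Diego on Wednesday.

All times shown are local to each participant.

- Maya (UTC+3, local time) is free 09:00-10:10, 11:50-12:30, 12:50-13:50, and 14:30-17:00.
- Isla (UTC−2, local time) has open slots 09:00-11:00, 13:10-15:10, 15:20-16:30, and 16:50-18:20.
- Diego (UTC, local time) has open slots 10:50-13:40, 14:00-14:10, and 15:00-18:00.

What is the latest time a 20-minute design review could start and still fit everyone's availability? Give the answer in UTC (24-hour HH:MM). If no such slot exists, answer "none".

Maya → UTC: 06:00–07:10, 08:50–09:30, 09:50–10:50, 11:30–14:00.
Isla → UTC: 11:00–13:00, 15:10–17:10, 17:20–18:30, 18:50–20:20.
Diego → UTC: 10:50–13:40, 14:00–14:10, 15:00–18:00.
Maya ∩ Isla: 11:30–13:00.
Maya ∩ Isla ∩ Diego: 11:30–13:00.
Windows ≥ 20 min: 11:30–13:00.
Latest start in the last window 11:30–13:00 is 13:00 − 20 min = 12:40.

12:40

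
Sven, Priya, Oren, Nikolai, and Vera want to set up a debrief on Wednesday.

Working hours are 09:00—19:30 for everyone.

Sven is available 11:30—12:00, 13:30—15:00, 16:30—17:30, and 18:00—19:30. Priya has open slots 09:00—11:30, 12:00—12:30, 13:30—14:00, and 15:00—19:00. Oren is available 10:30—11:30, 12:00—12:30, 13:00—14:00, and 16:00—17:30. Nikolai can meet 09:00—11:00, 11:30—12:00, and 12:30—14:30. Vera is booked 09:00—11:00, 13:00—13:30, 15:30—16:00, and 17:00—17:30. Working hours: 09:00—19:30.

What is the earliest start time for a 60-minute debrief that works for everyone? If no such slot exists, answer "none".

none

Vera free within 09:00–19:30: 11:00–13:00, 13:30–15:30, 16:00–17:00, 17:30–19:30.
Sven ∩ Priya: 13:30–14:00, 16:30–17:30, 18:00–19:00.
Sven ∩ Priya ∩ Oren: 13:30–14:00, 16:30–17:30.
Sven ∩ Priya ∩ Oren ∩ Nikolai: 13:30–14:00.
Sven ∩ Priya ∩ Oren ∩ Nikolai ∩ Vera: 13:30–14:00.
Windows ≥ 60 min: (none).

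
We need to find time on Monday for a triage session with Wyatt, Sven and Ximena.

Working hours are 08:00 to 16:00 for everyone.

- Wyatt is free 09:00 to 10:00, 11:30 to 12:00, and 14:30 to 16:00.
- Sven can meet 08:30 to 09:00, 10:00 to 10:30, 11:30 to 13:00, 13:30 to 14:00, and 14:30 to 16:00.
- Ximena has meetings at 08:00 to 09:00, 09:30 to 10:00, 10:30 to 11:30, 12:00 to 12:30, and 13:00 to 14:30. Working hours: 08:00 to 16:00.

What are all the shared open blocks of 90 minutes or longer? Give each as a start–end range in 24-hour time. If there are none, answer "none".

Ximena free within 08:00–16:00: 09:00–09:30, 10:00–10:30, 11:30–12:00, 12:30–13:00, 14:30–16:00.
Wyatt ∩ Sven: 11:30–12:00, 14:30–16:00.
Wyatt ∩ Sven ∩ Ximena: 11:30–12:00, 14:30–16:00.
Windows ≥ 90 min: 14:30–16:00.

14:30–16:00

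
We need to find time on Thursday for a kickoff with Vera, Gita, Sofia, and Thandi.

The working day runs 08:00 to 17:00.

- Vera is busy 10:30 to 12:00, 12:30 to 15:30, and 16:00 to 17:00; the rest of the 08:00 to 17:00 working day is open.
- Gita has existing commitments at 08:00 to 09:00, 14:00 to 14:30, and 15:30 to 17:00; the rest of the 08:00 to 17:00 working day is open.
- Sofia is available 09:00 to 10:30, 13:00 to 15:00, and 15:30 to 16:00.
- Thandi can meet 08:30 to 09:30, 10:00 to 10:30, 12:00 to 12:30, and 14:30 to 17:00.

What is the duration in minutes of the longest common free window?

Vera free within 08:00–17:00: 08:00–10:30, 12:00–12:30, 15:30–16:00.
Gita free within 08:00–17:00: 09:00–14:00, 14:30–15:30.
Vera ∩ Gita: 09:00–10:30, 12:00–12:30.
Vera ∩ Gita ∩ Sofia: 09:00–10:30.
Vera ∩ Gita ∩ Sofia ∩ Thandi: 09:00–09:30, 10:00–10:30.
Common window lengths: 30, 30 min; longest is 30.

30 minutes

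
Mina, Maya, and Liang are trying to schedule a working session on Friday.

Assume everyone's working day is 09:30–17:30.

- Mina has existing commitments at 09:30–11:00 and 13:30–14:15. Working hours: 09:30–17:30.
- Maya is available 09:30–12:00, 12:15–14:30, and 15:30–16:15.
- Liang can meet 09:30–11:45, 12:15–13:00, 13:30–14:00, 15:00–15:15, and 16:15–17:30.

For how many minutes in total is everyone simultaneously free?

Mina free within 09:30–17:30: 11:00–13:30, 14:15–17:30.
Mina ∩ Maya: 11:00–12:00, 12:15–13:30, 14:15–14:30, 15:30–16:15.
Mina ∩ Maya ∩ Liang: 11:00–11:45, 12:15–13:00.
Total common minutes: 45 + 45 = 90.

90 minutes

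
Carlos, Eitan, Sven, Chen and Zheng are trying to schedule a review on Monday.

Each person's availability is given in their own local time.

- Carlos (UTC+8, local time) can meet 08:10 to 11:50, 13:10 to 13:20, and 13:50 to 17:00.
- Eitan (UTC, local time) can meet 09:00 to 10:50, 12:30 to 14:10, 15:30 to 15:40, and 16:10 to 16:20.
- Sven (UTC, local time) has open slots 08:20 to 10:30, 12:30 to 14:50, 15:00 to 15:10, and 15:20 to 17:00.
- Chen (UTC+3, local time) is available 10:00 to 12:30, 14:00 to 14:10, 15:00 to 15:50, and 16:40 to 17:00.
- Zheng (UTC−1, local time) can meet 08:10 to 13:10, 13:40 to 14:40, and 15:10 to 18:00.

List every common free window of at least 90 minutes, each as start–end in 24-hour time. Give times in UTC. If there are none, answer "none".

none

Carlos → UTC: 00:10–03:50, 05:10–05:20, 05:50–09:00.
Eitan → UTC: 09:00–10:50, 12:30–14:10, 15:30–15:40, 16:10–16:20.
Sven → UTC: 08:20–10:30, 12:30–14:50, 15:00–15:10, 15:20–17:00.
Chen → UTC: 07:00–09:30, 11:00–11:10, 12:00–12:50, 13:40–14:00.
Zheng → UTC: 09:10–14:10, 14:40–15:40, 16:10–19:00.
Carlos ∩ Eitan: (none).
Carlos ∩ Eitan ∩ Sven: (none).
Carlos ∩ Eitan ∩ Sven ∩ Chen: (none).
Carlos ∩ Eitan ∩ Sven ∩ Chen ∩ Zheng: (none).
Windows ≥ 90 min: (none).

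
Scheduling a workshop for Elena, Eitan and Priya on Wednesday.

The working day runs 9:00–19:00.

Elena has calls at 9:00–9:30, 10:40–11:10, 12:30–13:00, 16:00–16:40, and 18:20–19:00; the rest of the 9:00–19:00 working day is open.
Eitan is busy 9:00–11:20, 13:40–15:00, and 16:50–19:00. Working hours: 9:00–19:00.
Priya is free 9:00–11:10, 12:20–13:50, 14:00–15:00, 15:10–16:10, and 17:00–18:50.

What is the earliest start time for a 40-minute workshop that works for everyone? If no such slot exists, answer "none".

Elena free within 09:00–19:00: 09:30–10:40, 11:10–12:30, 13:00–16:00, 16:40–18:20.
Eitan free within 09:00–19:00: 11:20–13:40, 15:00–16:50.
Elena ∩ Eitan: 11:20–12:30, 13:00–13:40, 15:00–16:00, 16:40–16:50.
Elena ∩ Eitan ∩ Priya: 12:20–12:30, 13:00–13:40, 15:10–16:00.
Windows ≥ 40 min: 13:00–13:40, 15:10–16:00.
Earliest such window starts at 13:00.

13:00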